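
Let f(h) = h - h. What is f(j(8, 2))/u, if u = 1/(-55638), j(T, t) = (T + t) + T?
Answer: 0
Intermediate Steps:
j(T, t) = t + 2*T
f(h) = 0
u = -1/55638 ≈ -1.7973e-5
f(j(8, 2))/u = 0/(-1/55638) = 0*(-55638) = 0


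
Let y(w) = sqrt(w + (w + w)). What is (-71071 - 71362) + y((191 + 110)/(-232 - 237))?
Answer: -142433 + I*sqrt(8643)/67 ≈ -1.4243e+5 + 1.3876*I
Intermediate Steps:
y(w) = sqrt(3)*sqrt(w) (y(w) = sqrt(w + 2*w) = sqrt(3*w) = sqrt(3)*sqrt(w))
(-71071 - 71362) + y((191 + 110)/(-232 - 237)) = (-71071 - 71362) + sqrt(3)*sqrt((191 + 110)/(-232 - 237)) = -142433 + sqrt(3)*sqrt(301/(-469)) = -142433 + sqrt(3)*sqrt(301*(-1/469)) = -142433 + sqrt(3)*sqrt(-43/67) = -142433 + sqrt(3)*(I*sqrt(2881)/67) = -142433 + I*sqrt(8643)/67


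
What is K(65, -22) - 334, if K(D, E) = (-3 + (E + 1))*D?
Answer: -1894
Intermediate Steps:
K(D, E) = D*(-2 + E) (K(D, E) = (-3 + (1 + E))*D = (-2 + E)*D = D*(-2 + E))
K(65, -22) - 334 = 65*(-2 - 22) - 334 = 65*(-24) - 334 = -1560 - 334 = -1894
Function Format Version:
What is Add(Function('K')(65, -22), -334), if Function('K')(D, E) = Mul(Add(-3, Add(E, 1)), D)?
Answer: -1894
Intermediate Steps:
Function('K')(D, E) = Mul(D, Add(-2, E)) (Function('K')(D, E) = Mul(Add(-3, Add(1, E)), D) = Mul(Add(-2, E), D) = Mul(D, Add(-2, E)))
Add(Function('K')(65, -22), -334) = Add(Mul(65, Add(-2, -22)), -334) = Add(Mul(65, -24), -334) = Add(-1560, -334) = -1894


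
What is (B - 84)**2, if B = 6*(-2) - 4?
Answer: 10000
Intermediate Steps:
B = -16 (B = -12 - 4 = -16)
(B - 84)**2 = (-16 - 84)**2 = (-100)**2 = 10000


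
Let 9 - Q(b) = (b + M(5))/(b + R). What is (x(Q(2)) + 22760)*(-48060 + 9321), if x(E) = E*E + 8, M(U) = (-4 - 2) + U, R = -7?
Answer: -22132210524/25 ≈ -8.8529e+8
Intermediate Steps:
M(U) = -6 + U
Q(b) = 9 - (-1 + b)/(-7 + b) (Q(b) = 9 - (b + (-6 + 5))/(b - 7) = 9 - (b - 1)/(-7 + b) = 9 - (-1 + b)/(-7 + b))
x(E) = 8 + E² (x(E) = E² + 8 = 8 + E²)
(x(Q(2)) + 22760)*(-48060 + 9321) = ((8 + (2*(-31 + 4*2)/(-7 + 2))²) + 22760)*(-48060 + 9321) = ((8 + (2*(-31 + 8)/(-5))²) + 22760)*(-38739) = ((8 + (2*(-⅕)*(-23))²) + 22760)*(-38739) = ((8 + (46/5)²) + 22760)*(-38739) = ((8 + 2116/25) + 22760)*(-38739) = (2316/25 + 22760)*(-38739) = (571316/25)*(-38739) = -22132210524/25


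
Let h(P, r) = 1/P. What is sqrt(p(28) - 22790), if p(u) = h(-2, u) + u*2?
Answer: I*sqrt(90938)/2 ≈ 150.78*I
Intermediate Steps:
p(u) = -1/2 + 2*u (p(u) = 1/(-2) + u*2 = -1/2 + 2*u)
sqrt(p(28) - 22790) = sqrt((-1/2 + 2*28) - 22790) = sqrt((-1/2 + 56) - 22790) = sqrt(111/2 - 22790) = sqrt(-45469/2) = I*sqrt(90938)/2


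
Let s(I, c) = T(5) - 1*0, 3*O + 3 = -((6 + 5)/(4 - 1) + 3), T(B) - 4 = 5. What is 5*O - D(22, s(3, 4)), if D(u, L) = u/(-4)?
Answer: -191/18 ≈ -10.611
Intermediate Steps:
T(B) = 9 (T(B) = 4 + 5 = 9)
O = -29/9 (O = -1 + (-((6 + 5)/(4 - 1) + 3))/3 = -1 + (-(11/3 + 3))/3 = -1 + (-1*20/3)/3 = -1 + (1/3)*(-20/3) = -1 - 20/9 = -29/9 ≈ -3.2222)
s(I, c) = 9 (s(I, c) = 9 - 1*0 = 9 + 0 = 9)
D(u, L) = -u/4 (D(u, L) = u*(-1/4) = -u/4)
5*O - D(22, s(3, 4)) = 5*(-29/9) - (-1)*22/4 = -145/9 - 1*(-11/2) = -145/9 + 11/2 = -191/18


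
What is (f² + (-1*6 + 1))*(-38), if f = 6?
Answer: -1178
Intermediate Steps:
(f² + (-1*6 + 1))*(-38) = (6² + (-1*6 + 1))*(-38) = (36 + (-6 + 1))*(-38) = (36 - 5)*(-38) = 31*(-38) = -1178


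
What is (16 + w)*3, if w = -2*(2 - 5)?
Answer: 66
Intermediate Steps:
w = 6 (w = -2*(-3) = 6)
(16 + w)*3 = (16 + 6)*3 = 22*3 = 66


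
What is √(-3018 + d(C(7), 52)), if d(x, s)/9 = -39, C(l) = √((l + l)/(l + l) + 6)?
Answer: I*√3369 ≈ 58.043*I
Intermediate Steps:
C(l) = √7 (C(l) = √((2*l)/((2*l)) + 6) = √((2*l)*(1/(2*l)) + 6) = √(1 + 6) = √7)
d(x, s) = -351 (d(x, s) = 9*(-39) = -351)
√(-3018 + d(C(7), 52)) = √(-3018 - 351) = √(-3369) = I*√3369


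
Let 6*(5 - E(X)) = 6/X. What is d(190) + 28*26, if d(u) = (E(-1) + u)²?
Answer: 39144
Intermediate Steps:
E(X) = 5 - 1/X
d(u) = (6 + u)² (d(u) = ((5 - 1/(-1)) + u)² = ((5 - 1*(-1)) + u)² = ((5 + 1) + u)² = (6 + u)²)
d(190) + 28*26 = (6 + 190)² + 28*26 = 196² + 728 = 38416 + 728 = 39144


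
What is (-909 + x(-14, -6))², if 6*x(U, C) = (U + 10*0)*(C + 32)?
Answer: 8462281/9 ≈ 9.4025e+5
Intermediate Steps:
x(U, C) = U*(32 + C)/6 (x(U, C) = ((U + 10*0)*(C + 32))/6 = ((U + 0)*(32 + C))/6 = (U*(32 + C))/6 = U*(32 + C)/6)
(-909 + x(-14, -6))² = (-909 + (⅙)*(-14)*(32 - 6))² = (-909 + (⅙)*(-14)*26)² = (-909 - 182/3)² = (-2909/3)² = 8462281/9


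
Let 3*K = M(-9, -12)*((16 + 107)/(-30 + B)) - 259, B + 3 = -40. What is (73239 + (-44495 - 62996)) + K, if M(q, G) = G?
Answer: -7518619/219 ≈ -34332.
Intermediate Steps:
B = -43 (B = -3 - 40 = -43)
K = -17431/219 (K = (-12*(16 + 107)/(-30 - 43) - 259)/3 = (-1476/(-73) - 259)/3 = (-1476*(-1)/73 - 259)/3 = (-12*(-123/73) - 259)/3 = (1476/73 - 259)/3 = (⅓)*(-17431/73) = -17431/219 ≈ -79.594)
(73239 + (-44495 - 62996)) + K = (73239 + (-44495 - 62996)) - 17431/219 = (73239 - 107491) - 17431/219 = -34252 - 17431/219 = -7518619/219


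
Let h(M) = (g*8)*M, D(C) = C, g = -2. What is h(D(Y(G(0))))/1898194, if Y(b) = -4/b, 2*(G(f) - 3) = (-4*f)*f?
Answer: 32/2847291 ≈ 1.1239e-5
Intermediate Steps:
G(f) = 3 - 2*f² (G(f) = 3 + ((-4*f)*f)/2 = 3 + (-4*f²)/2 = 3 - 2*f²)
h(M) = -16*M (h(M) = (-2*8)*M = -16*M)
h(D(Y(G(0))))/1898194 = -(-64)/(3 - 2*0²)/1898194 = -(-64)/(3 - 2*0)*(1/1898194) = -(-64)/(3 + 0)*(1/1898194) = -(-64)/3*(1/1898194) = -16*(-4/3)*(1/1898194) = (64/3)*(1/1898194) = 32/2847291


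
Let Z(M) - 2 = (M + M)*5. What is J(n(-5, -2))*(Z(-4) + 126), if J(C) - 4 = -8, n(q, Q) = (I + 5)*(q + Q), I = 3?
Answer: -352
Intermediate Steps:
Z(M) = 2 + 10*M (Z(M) = 2 + (M + M)*5 = 2 + (2*M)*5 = 2 + 10*M)
n(q, Q) = 8*Q + 8*q (n(q, Q) = (3 + 5)*(q + Q) = 8*(Q + q) = 8*Q + 8*q)
J(C) = -4 (J(C) = 4 - 8 = -4)
J(n(-5, -2))*(Z(-4) + 126) = -4*((2 + 10*(-4)) + 126) = -4*((2 - 40) + 126) = -4*(-38 + 126) = -4*88 = -352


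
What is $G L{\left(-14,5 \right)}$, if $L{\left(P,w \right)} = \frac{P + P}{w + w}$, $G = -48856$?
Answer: $\frac{683984}{5} \approx 1.368 \cdot 10^{5}$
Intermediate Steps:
$L{\left(P,w \right)} = \frac{P}{w}$ ($L{\left(P,w \right)} = \frac{2 P}{2 w} = 2 P \frac{1}{2 w} = \frac{P}{w}$)
$G L{\left(-14,5 \right)} = - 48856 \left(- \frac{14}{5}\right) = - 48856 \left(\left(-14\right) \frac{1}{5}\right) = \left(-48856\right) \left(- \frac{14}{5}\right) = \frac{683984}{5}$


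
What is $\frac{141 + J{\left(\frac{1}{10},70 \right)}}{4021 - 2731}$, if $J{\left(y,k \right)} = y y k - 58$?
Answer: $\frac{279}{4300} \approx 0.064884$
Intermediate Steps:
$J{\left(y,k \right)} = -58 + k y^{2}$ ($J{\left(y,k \right)} = y^{2} k - 58 = k y^{2} - 58 = -58 + k y^{2}$)
$\frac{141 + J{\left(\frac{1}{10},70 \right)}}{4021 - 2731} = \frac{141 - \left(58 - 70 \left(\frac{1}{10}\right)^{2}\right)}{4021 - 2731} = \frac{141 - \left(58 - \frac{70}{100}\right)}{1290} = \left(141 + \left(-58 + 70 \cdot \frac{1}{100}\right)\right) \frac{1}{1290} = \left(141 + \left(-58 + \frac{7}{10}\right)\right) \frac{1}{1290} = \left(141 - \frac{573}{10}\right) \frac{1}{1290} = \frac{837}{10} \cdot \frac{1}{1290} = \frac{279}{4300}$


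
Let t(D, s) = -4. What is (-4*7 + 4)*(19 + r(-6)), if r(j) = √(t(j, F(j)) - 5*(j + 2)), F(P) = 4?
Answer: -552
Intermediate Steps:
r(j) = √(-14 - 5*j) (r(j) = √(-4 - 5*(j + 2)) = √(-4 - 5*(2 + j)) = √(-4 + (-10 - 5*j)) = √(-14 - 5*j))
(-4*7 + 4)*(19 + r(-6)) = (-4*7 + 4)*(19 + √(-14 - 5*(-6))) = (-28 + 4)*(19 + √(-14 + 30)) = -24*(19 + √16) = -24*(19 + 4) = -24*23 = -552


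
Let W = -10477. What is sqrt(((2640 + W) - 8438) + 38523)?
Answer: 6*sqrt(618) ≈ 149.16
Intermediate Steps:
sqrt(((2640 + W) - 8438) + 38523) = sqrt(((2640 - 10477) - 8438) + 38523) = sqrt((-7837 - 8438) + 38523) = sqrt(-16275 + 38523) = sqrt(22248) = 6*sqrt(618)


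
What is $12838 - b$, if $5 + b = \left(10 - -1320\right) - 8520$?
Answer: $20033$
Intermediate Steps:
$b = -7195$ ($b = -5 + \left(\left(10 - -1320\right) - 8520\right) = -5 + \left(\left(10 + 1320\right) - 8520\right) = -5 + \left(1330 - 8520\right) = -5 - 7190 = -7195$)
$12838 - b = 12838 - -7195 = 12838 + 7195 = 20033$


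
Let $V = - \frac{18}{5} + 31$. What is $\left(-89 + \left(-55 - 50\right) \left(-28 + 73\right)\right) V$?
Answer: $- \frac{659518}{5} \approx -1.319 \cdot 10^{5}$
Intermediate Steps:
$V = \frac{137}{5}$ ($V = \left(-18\right) \frac{1}{5} + 31 = - \frac{18}{5} + 31 = \frac{137}{5} \approx 27.4$)
$\left(-89 + \left(-55 - 50\right) \left(-28 + 73\right)\right) V = \left(-89 + \left(-55 - 50\right) \left(-28 + 73\right)\right) \frac{137}{5} = \left(-89 - 4725\right) \frac{137}{5} = \left(-4814\right) \frac{137}{5} = - \frac{659518}{5}$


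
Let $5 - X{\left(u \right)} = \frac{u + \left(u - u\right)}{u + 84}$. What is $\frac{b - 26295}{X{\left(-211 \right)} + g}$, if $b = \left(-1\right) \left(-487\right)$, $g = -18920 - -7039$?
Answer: $\frac{3277616}{1508463} \approx 2.1728$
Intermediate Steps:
$X{\left(u \right)} = 5 - \frac{u}{84 + u}$ ($X{\left(u \right)} = 5 - \frac{u + \left(u - u\right)}{u + 84} = 5 - \frac{u + 0}{84 + u} = 5 - \frac{u}{84 + u}$)
$g = -11881$ ($g = -18920 + 7039 = -11881$)
$b = 487$
$\frac{b - 26295}{X{\left(-211 \right)} + g} = \frac{487 - 26295}{\frac{4 \left(105 - 211\right)}{84 - 211} - 11881} = - \frac{25808}{4 \frac{1}{-127} \left(-106\right) - 11881} = - \frac{25808}{4 \left(- \frac{1}{127}\right) \left(-106\right) - 11881} = - \frac{25808}{\frac{424}{127} - 11881} = - \frac{25808}{- \frac{1508463}{127}} = \left(-25808\right) \left(- \frac{127}{1508463}\right) = \frac{3277616}{1508463}$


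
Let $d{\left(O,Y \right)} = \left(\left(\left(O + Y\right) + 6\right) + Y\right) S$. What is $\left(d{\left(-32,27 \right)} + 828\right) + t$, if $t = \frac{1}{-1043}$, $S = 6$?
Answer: $\frac{1038827}{1043} \approx 996.0$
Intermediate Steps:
$t = - \frac{1}{1043} \approx -0.00095877$
$d{\left(O,Y \right)} = 36 + 6 O + 12 Y$ ($d{\left(O,Y \right)} = \left(\left(\left(O + Y\right) + 6\right) + Y\right) 6 = \left(\left(6 + O + Y\right) + Y\right) 6 = \left(6 + O + 2 Y\right) 6 = 36 + 6 O + 12 Y$)
$\left(d{\left(-32,27 \right)} + 828\right) + t = \left(\left(36 + 6 \left(-32\right) + 12 \cdot 27\right) + 828\right) - \frac{1}{1043} = \left(\left(36 - 192 + 324\right) + 828\right) - \frac{1}{1043} = \left(168 + 828\right) - \frac{1}{1043} = 996 - \frac{1}{1043} = \frac{1038827}{1043}$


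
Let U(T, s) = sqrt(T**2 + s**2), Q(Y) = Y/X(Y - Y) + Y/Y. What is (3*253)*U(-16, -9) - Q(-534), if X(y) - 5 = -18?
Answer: -547/13 + 759*sqrt(337) ≈ 13891.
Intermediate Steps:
X(y) = -13 (X(y) = 5 - 18 = -13)
Q(Y) = 1 - Y/13 (Q(Y) = Y/(-13) + Y/Y = Y*(-1/13) + 1 = -Y/13 + 1 = 1 - Y/13)
(3*253)*U(-16, -9) - Q(-534) = (3*253)*sqrt((-16)**2 + (-9)**2) - (1 - 1/13*(-534)) = 759*sqrt(256 + 81) - (1 + 534/13) = 759*sqrt(337) - 1*547/13 = 759*sqrt(337) - 547/13 = -547/13 + 759*sqrt(337)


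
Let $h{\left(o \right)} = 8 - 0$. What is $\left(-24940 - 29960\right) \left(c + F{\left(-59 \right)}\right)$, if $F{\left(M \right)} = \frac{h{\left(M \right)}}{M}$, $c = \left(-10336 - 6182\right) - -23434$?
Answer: $- \frac{22401176400}{59} \approx -3.7968 \cdot 10^{8}$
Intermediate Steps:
$h{\left(o \right)} = 8$ ($h{\left(o \right)} = 8 + 0 = 8$)
$c = 6916$ ($c = \left(-10336 - 6182\right) + 23434 = -16518 + 23434 = 6916$)
$F{\left(M \right)} = \frac{8}{M}$
$\left(-24940 - 29960\right) \left(c + F{\left(-59 \right)}\right) = \left(-24940 - 29960\right) \left(6916 + \frac{8}{-59}\right) = - 54900 \left(6916 + 8 \left(- \frac{1}{59}\right)\right) = - 54900 \left(6916 - \frac{8}{59}\right) = \left(-54900\right) \frac{408036}{59} = - \frac{22401176400}{59}$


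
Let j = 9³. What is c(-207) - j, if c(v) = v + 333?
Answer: -603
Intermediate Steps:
j = 729
c(v) = 333 + v
c(-207) - j = (333 - 207) - 1*729 = 126 - 729 = -603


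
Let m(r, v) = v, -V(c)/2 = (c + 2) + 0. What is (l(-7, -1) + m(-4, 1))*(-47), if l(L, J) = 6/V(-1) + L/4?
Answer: 705/4 ≈ 176.25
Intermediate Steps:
V(c) = -4 - 2*c (V(c) = -2*((c + 2) + 0) = -2*((2 + c) + 0) = -2*(2 + c) = -4 - 2*c)
l(L, J) = -3 + L/4 (l(L, J) = 6/(-4 - 2*(-1)) + L/4 = 6/(-4 + 2) + L*(1/4) = 6/(-2) + L/4 = 6*(-1/2) + L/4 = -3 + L/4)
(l(-7, -1) + m(-4, 1))*(-47) = ((-3 + (1/4)*(-7)) + 1)*(-47) = ((-3 - 7/4) + 1)*(-47) = (-19/4 + 1)*(-47) = -15/4*(-47) = 705/4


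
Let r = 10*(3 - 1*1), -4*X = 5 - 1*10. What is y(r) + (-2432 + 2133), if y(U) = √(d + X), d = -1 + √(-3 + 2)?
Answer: -299 + √(1 + 4*I)/2 ≈ -298.2 + 0.62481*I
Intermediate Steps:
X = 5/4 (X = -(5 - 1*10)/4 = -(5 - 10)/4 = -¼*(-5) = 5/4 ≈ 1.2500)
d = -1 + I (d = -1 + √(-1) = -1 + I ≈ -1.0 + 1.0*I)
r = 20 (r = 10*(3 - 1) = 10*2 = 20)
y(U) = √(¼ + I) (y(U) = √((-1 + I) + 5/4) = √(¼ + I))
y(r) + (-2432 + 2133) = √(1 + 4*I)/2 + (-2432 + 2133) = √(1 + 4*I)/2 - 299 = -299 + √(1 + 4*I)/2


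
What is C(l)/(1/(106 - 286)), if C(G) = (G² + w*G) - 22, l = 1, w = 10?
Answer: 1980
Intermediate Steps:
C(G) = -22 + G² + 10*G (C(G) = (G² + 10*G) - 22 = -22 + G² + 10*G)
C(l)/(1/(106 - 286)) = (-22 + 1² + 10*1)/(1/(106 - 286)) = (-22 + 1 + 10)/(1/(-180)) = -11/(-1/180) = -11*(-180) = 1980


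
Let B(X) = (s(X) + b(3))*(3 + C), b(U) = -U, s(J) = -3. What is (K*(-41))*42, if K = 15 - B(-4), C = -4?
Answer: -15498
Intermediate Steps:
B(X) = 6 (B(X) = (-3 - 1*3)*(3 - 4) = (-3 - 3)*(-1) = -6*(-1) = 6)
K = 9 (K = 15 - 1*6 = 15 - 6 = 9)
(K*(-41))*42 = (9*(-41))*42 = -369*42 = -15498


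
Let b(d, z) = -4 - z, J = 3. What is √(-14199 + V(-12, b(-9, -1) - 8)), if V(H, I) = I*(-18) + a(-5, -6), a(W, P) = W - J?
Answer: I*√14009 ≈ 118.36*I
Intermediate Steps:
a(W, P) = -3 + W (a(W, P) = W - 1*3 = W - 3 = -3 + W)
V(H, I) = -8 - 18*I (V(H, I) = I*(-18) + (-3 - 5) = -18*I - 8 = -8 - 18*I)
√(-14199 + V(-12, b(-9, -1) - 8)) = √(-14199 + (-8 - 18*((-4 - 1*(-1)) - 8))) = √(-14199 + (-8 - 18*((-4 + 1) - 8))) = √(-14199 + (-8 - 18*(-3 - 8))) = √(-14199 + (-8 - 18*(-11))) = √(-14199 + (-8 + 198)) = √(-14199 + 190) = √(-14009) = I*√14009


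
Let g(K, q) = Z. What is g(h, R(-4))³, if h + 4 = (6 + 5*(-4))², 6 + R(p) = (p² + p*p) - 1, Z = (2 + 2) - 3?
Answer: 1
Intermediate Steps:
Z = 1 (Z = 4 - 3 = 1)
R(p) = -7 + 2*p² (R(p) = -6 + ((p² + p*p) - 1) = -6 + ((p² + p²) - 1) = -6 + (2*p² - 1) = -6 + (-1 + 2*p²) = -7 + 2*p²)
h = 192 (h = -4 + (6 + 5*(-4))² = -4 + (6 - 20)² = -4 + (-14)² = -4 + 196 = 192)
g(K, q) = 1
g(h, R(-4))³ = 1³ = 1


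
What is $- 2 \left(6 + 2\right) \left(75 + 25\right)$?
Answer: $-1600$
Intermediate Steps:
$- 2 \left(6 + 2\right) \left(75 + 25\right) = \left(-2\right) 8 \cdot 100 = \left(-16\right) 100 = -1600$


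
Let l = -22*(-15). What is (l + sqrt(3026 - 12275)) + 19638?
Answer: 19968 + I*sqrt(9249) ≈ 19968.0 + 96.172*I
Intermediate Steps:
l = 330
(l + sqrt(3026 - 12275)) + 19638 = (330 + sqrt(3026 - 12275)) + 19638 = (330 + sqrt(-9249)) + 19638 = (330 + I*sqrt(9249)) + 19638 = 19968 + I*sqrt(9249)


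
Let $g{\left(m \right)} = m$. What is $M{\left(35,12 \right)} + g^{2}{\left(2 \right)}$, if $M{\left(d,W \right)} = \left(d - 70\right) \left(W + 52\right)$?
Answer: $-2236$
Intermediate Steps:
$M{\left(d,W \right)} = \left(-70 + d\right) \left(52 + W\right)$
$M{\left(35,12 \right)} + g^{2}{\left(2 \right)} = \left(-3640 - 840 + 52 \cdot 35 + 12 \cdot 35\right) + 2^{2} = \left(-3640 - 840 + 1820 + 420\right) + 4 = -2240 + 4 = -2236$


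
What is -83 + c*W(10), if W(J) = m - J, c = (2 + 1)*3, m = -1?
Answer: -182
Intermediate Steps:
c = 9 (c = 3*3 = 9)
W(J) = -1 - J
-83 + c*W(10) = -83 + 9*(-1 - 1*10) = -83 + 9*(-1 - 10) = -83 + 9*(-11) = -83 - 99 = -182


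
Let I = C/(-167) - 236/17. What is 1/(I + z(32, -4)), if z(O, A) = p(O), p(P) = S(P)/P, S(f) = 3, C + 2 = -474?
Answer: -90848/993723 ≈ -0.091422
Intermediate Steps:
C = -476 (C = -2 - 474 = -476)
I = -31320/2839 (I = -476/(-167) - 236/17 = -476*(-1/167) - 236*1/17 = 476/167 - 236/17 = -31320/2839 ≈ -11.032)
p(P) = 3/P
z(O, A) = 3/O
1/(I + z(32, -4)) = 1/(-31320/2839 + 3/32) = 1/(-993723/90848) = -90848/993723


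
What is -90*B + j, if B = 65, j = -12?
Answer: -5862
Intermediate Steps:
-90*B + j = -90*65 - 12 = -5850 - 12 = -5862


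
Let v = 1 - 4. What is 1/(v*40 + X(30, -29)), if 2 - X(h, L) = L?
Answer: -1/89 ≈ -0.011236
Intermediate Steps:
X(h, L) = 2 - L
v = -3
1/(v*40 + X(30, -29)) = 1/(-3*40 + (2 - 1*(-29))) = 1/(-120 + (2 + 29)) = 1/(-120 + 31) = 1/(-89) = -1/89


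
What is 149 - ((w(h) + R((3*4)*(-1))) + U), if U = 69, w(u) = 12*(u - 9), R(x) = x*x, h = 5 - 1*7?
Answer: 68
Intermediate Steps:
h = -2 (h = 5 - 7 = -2)
R(x) = x²
w(u) = -108 + 12*u (w(u) = 12*(-9 + u) = -108 + 12*u)
149 - ((w(h) + R((3*4)*(-1))) + U) = 149 - (((-108 + 12*(-2)) + ((3*4)*(-1))²) + 69) = 149 - (((-108 - 24) + (12*(-1))²) + 69) = 149 - ((-132 + (-12)²) + 69) = 149 - ((-132 + 144) + 69) = 149 - (12 + 69) = 149 - 1*81 = 149 - 81 = 68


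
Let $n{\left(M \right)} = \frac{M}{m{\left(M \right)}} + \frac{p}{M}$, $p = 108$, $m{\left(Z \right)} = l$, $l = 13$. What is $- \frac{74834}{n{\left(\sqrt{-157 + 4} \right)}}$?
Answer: $- \frac{972842 i \sqrt{17}}{417} \approx - 9619.0 i$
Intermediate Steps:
$m{\left(Z \right)} = 13$
$n{\left(M \right)} = \frac{108}{M} + \frac{M}{13}$ ($n{\left(M \right)} = \frac{M}{13} + \frac{108}{M} = \frac{108}{M} + \frac{M}{13}$)
$- \frac{74834}{n{\left(\sqrt{-157 + 4} \right)}} = - \frac{74834}{\frac{108}{\sqrt{-157 + 4}} + \frac{\sqrt{-157 + 4}}{13}} = - \frac{74834}{\frac{108}{\sqrt{-153}} + \frac{\sqrt{-153}}{13}} = - \frac{74834}{\frac{108}{3 i \sqrt{17}} + \frac{3 i \sqrt{17}}{13}} = - \frac{74834}{108 \left(- \frac{i \sqrt{17}}{51}\right) + \frac{3 i \sqrt{17}}{13}} = - \frac{74834}{- \frac{36 i \sqrt{17}}{17} + \frac{3 i \sqrt{17}}{13}} = - \frac{74834}{\left(- \frac{417}{221}\right) i \sqrt{17}} = - 74834 \frac{13 i \sqrt{17}}{417} = - \frac{972842 i \sqrt{17}}{417}$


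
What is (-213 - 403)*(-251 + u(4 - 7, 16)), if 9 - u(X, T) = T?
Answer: 158928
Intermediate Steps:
u(X, T) = 9 - T
(-213 - 403)*(-251 + u(4 - 7, 16)) = (-213 - 403)*(-251 + (9 - 1*16)) = -616*(-251 + (9 - 16)) = -616*(-251 - 7) = -616*(-258) = 158928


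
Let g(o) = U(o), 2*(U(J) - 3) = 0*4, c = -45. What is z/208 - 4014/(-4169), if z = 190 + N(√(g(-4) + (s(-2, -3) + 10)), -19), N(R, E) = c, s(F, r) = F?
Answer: 1439417/867152 ≈ 1.6599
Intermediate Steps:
U(J) = 3 (U(J) = 3 + (0*4)/2 = 3 + (½)*0 = 3 + 0 = 3)
g(o) = 3
N(R, E) = -45
z = 145 (z = 190 - 45 = 145)
z/208 - 4014/(-4169) = 145/208 - 4014/(-4169) = 145*(1/208) - 4014*(-1/4169) = 145/208 + 4014/4169 = 1439417/867152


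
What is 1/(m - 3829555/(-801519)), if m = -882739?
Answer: -801519/707528250986 ≈ -1.1328e-6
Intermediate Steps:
1/(m - 3829555/(-801519)) = 1/(-882739 - 3829555/(-801519)) = 1/(-882739 - 3829555*(-1/801519)) = 1/(-882739 + 3829555/801519) = 1/(-707528250986/801519) = -801519/707528250986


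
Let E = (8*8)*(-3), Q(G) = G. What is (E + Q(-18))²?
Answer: 44100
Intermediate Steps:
E = -192 (E = 64*(-3) = -192)
(E + Q(-18))² = (-192 - 18)² = (-210)² = 44100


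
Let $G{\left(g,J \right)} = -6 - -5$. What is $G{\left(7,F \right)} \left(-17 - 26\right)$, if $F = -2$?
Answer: $43$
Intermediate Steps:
$G{\left(g,J \right)} = -1$ ($G{\left(g,J \right)} = -6 + 5 = -1$)
$G{\left(7,F \right)} \left(-17 - 26\right) = - (-17 - 26) = \left(-1\right) \left(-43\right) = 43$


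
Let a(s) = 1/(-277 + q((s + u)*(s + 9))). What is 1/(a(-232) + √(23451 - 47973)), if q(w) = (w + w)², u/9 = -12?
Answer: 22994689323/12966148184216958243423739 - 528755737061290198329*I*√24522/12966148184216958243423739 ≈ 1.7734e-15 - 0.0063859*I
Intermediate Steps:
u = -108 (u = 9*(-12) = -108)
q(w) = 4*w² (q(w) = (2*w)² = 4*w²)
a(s) = 1/(-277 + 4*(-108 + s)²*(9 + s)²) (a(s) = 1/(-277 + 4*((s - 108)*(s + 9))²) = 1/(-277 + 4*((-108 + s)*(9 + s))²) = 1/(-277 + 4*((-108 + s)²*(9 + s)²)) = 1/(-277 + 4*(-108 + s)²*(9 + s)²))
1/(a(-232) + √(23451 - 47973)) = 1/(1/(-277 + 4*(-972 + (-232)² - 99*(-232))²) + √(23451 - 47973)) = 1/(1/(-277 + 4*(-972 + 53824 + 22968)²) + √(-24522)) = 1/(1/(-277 + 4*75820²) + I*√24522) = 1/(1/(-277 + 4*5748672400) + I*√24522) = 1/(1/(-277 + 22994689600) + I*√24522) = 1/(1/22994689323 + I*√24522)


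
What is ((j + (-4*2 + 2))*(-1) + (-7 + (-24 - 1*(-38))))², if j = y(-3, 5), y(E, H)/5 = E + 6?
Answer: 4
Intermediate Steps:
y(E, H) = 30 + 5*E (y(E, H) = 5*(E + 6) = 5*(6 + E) = 30 + 5*E)
j = 15 (j = 30 + 5*(-3) = 30 - 15 = 15)
((j + (-4*2 + 2))*(-1) + (-7 + (-24 - 1*(-38))))² = ((15 + (-4*2 + 2))*(-1) + (-7 + (-24 - 1*(-38))))² = ((15 + (-8 + 2))*(-1) + (-7 + (-24 + 38)))² = ((15 - 6)*(-1) + (-7 + 14))² = (9*(-1) + 7)² = (-9 + 7)² = (-2)² = 4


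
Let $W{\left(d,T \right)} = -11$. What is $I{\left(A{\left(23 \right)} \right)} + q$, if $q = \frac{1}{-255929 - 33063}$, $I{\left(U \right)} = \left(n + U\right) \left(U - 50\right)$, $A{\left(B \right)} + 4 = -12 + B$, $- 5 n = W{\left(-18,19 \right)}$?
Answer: $- \frac{571626181}{1444960} \approx -395.6$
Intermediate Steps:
$n = \frac{11}{5}$ ($n = \left(- \frac{1}{5}\right) \left(-11\right) = \frac{11}{5} \approx 2.2$)
$A{\left(B \right)} = -16 + B$ ($A{\left(B \right)} = -4 + \left(-12 + B\right) = -16 + B$)
$I{\left(U \right)} = \left(-50 + U\right) \left(\frac{11}{5} + U\right)$ ($I{\left(U \right)} = \left(\frac{11}{5} + U\right) \left(U - 50\right) = \left(\frac{11}{5} + U\right) \left(-50 + U\right) = \left(-50 + U\right) \left(\frac{11}{5} + U\right)$)
$q = - \frac{1}{288992}$ ($q = \frac{1}{-288992} = - \frac{1}{288992} \approx -3.4603 \cdot 10^{-6}$)
$I{\left(A{\left(23 \right)} \right)} + q = \left(-110 + \left(-16 + 23\right)^{2} - \frac{239 \left(-16 + 23\right)}{5}\right) - \frac{1}{288992} = \left(-110 + 7^{2} - \frac{1673}{5}\right) - \frac{1}{288992} = \left(-110 + 49 - \frac{1673}{5}\right) - \frac{1}{288992} = - \frac{1978}{5} - \frac{1}{288992} = - \frac{571626181}{1444960}$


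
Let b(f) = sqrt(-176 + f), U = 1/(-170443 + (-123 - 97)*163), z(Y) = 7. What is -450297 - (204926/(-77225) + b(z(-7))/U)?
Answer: -34773980899/77225 + 2681939*I ≈ -4.5029e+5 + 2.6819e+6*I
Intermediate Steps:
U = -1/206303 (U = 1/(-170443 - 220*163) = 1/(-170443 - 35860) = 1/(-206303) = -1/206303 ≈ -4.8472e-6)
-450297 - (204926/(-77225) + b(z(-7))/U) = -450297 - (204926/(-77225) + sqrt(-176 + 7)/(-1/206303)) = -450297 - (204926*(-1/77225) + sqrt(-169)*(-206303)) = -450297 - (-204926/77225 + (13*I)*(-206303)) = -450297 - (-204926/77225 - 2681939*I) = -450297 + (204926/77225 + 2681939*I) = -34773980899/77225 + 2681939*I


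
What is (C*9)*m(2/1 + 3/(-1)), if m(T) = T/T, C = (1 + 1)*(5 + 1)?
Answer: 108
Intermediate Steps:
C = 12 (C = 2*6 = 12)
m(T) = 1
(C*9)*m(2/1 + 3/(-1)) = (12*9)*1 = 108*1 = 108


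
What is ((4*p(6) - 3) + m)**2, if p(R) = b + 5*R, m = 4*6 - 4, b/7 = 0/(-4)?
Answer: 18769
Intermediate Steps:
b = 0 (b = 7*(0/(-4)) = 7*(0*(-1/4)) = 7*0 = 0)
m = 20 (m = 24 - 4 = 20)
p(R) = 5*R (p(R) = 0 + 5*R = 5*R)
((4*p(6) - 3) + m)**2 = ((4*(5*6) - 3) + 20)**2 = ((4*30 - 3) + 20)**2 = ((120 - 3) + 20)**2 = (117 + 20)**2 = 137**2 = 18769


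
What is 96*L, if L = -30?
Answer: -2880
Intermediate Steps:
96*L = 96*(-30) = -2880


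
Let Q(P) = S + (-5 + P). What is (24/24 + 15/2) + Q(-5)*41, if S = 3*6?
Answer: 673/2 ≈ 336.50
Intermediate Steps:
S = 18
Q(P) = 13 + P (Q(P) = 18 + (-5 + P) = 13 + P)
(24/24 + 15/2) + Q(-5)*41 = (24/24 + 15/2) + (13 - 5)*41 = (24*(1/24) + 15*(½)) + 8*41 = (1 + 15/2) + 328 = 17/2 + 328 = 673/2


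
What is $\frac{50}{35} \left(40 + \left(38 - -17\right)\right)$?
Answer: $\frac{950}{7} \approx 135.71$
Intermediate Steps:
$\frac{50}{35} \left(40 + \left(38 - -17\right)\right) = 50 \cdot \frac{1}{35} \left(40 + \left(38 + 17\right)\right) = \frac{10 \left(40 + 55\right)}{7} = \frac{10}{7} \cdot 95 = \frac{950}{7}$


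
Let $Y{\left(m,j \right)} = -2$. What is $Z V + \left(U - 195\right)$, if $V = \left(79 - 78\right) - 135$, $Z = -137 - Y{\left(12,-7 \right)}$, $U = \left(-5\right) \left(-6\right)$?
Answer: $17925$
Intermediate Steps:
$U = 30$
$Z = -135$ ($Z = -137 - -2 = -137 + 2 = -135$)
$V = -134$ ($V = 1 - 135 = -134$)
$Z V + \left(U - 195\right) = \left(-135\right) \left(-134\right) + \left(30 - 195\right) = 18090 + \left(30 - 195\right) = 18090 - 165 = 17925$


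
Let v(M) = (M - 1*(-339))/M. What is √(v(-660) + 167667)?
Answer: √2028776585/110 ≈ 409.47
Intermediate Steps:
v(M) = (339 + M)/M (v(M) = (M + 339)/M = (339 + M)/M)
√(v(-660) + 167667) = √((339 - 660)/(-660) + 167667) = √(-1/660*(-321) + 167667) = √(107/220 + 167667) = √(36886847/220) = √2028776585/110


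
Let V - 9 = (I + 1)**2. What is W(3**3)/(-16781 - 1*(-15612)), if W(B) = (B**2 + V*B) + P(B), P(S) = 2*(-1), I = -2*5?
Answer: -451/167 ≈ -2.7006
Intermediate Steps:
I = -10
P(S) = -2
V = 90 (V = 9 + (-10 + 1)**2 = 9 + (-9)**2 = 9 + 81 = 90)
W(B) = -2 + B**2 + 90*B (W(B) = (B**2 + 90*B) - 2 = -2 + B**2 + 90*B)
W(3**3)/(-16781 - 1*(-15612)) = (-2 + (3**3)**2 + 90*3**3)/(-16781 - 1*(-15612)) = (-2 + 27**2 + 90*27)/(-16781 + 15612) = (-2 + 729 + 2430)/(-1169) = 3157*(-1/1169) = -451/167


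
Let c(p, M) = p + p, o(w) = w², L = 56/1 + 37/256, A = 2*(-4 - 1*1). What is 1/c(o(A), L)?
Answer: 1/200 ≈ 0.0050000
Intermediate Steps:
A = -10 (A = 2*(-4 - 1) = 2*(-5) = -10)
L = 14373/256 (L = 56*1 + 37*(1/256) = 56 + 37/256 = 14373/256 ≈ 56.145)
c(p, M) = 2*p
1/c(o(A), L) = 1/(2*(-10)²) = 1/(2*100) = 1/200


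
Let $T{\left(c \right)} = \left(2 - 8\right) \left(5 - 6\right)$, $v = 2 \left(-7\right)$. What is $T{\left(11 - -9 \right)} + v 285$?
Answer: $-3984$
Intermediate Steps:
$v = -14$
$T{\left(c \right)} = 6$ ($T{\left(c \right)} = \left(-6\right) \left(-1\right) = 6$)
$T{\left(11 - -9 \right)} + v 285 = 6 - 3990 = -3984$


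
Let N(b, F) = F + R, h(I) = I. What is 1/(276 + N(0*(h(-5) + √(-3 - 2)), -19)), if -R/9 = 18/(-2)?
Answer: 1/338 ≈ 0.0029586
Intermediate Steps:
R = 81 (R = -162/(-2) = -162*(-1)/2 = -9*(-9) = 81)
N(b, F) = 81 + F (N(b, F) = F + 81 = 81 + F)
1/(276 + N(0*(h(-5) + √(-3 - 2)), -19)) = 1/(276 + (81 - 19)) = 1/(276 + 62) = 1/338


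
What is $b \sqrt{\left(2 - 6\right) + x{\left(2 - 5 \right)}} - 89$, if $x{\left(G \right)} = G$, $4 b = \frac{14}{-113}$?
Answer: $-89 - \frac{7 i \sqrt{7}}{226} \approx -89.0 - 0.081948 i$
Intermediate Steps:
$b = - \frac{7}{226}$ ($b = \frac{14 \frac{1}{-113}}{4} = \frac{14 \left(- \frac{1}{113}\right)}{4} = \frac{1}{4} \left(- \frac{14}{113}\right) = - \frac{7}{226} \approx -0.030973$)
$b \sqrt{\left(2 - 6\right) + x{\left(2 - 5 \right)}} - 89 = - \frac{7 \sqrt{\left(2 - 6\right) + \left(2 - 5\right)}}{226} - 89 = - \frac{7 \sqrt{-4 + \left(2 - 5\right)}}{226} - 89 = - \frac{7 \sqrt{-4 - 3}}{226} - 89 = - \frac{7 \sqrt{-7}}{226} - 89 = - \frac{7 i \sqrt{7}}{226} - 89 = -89 - \frac{7 i \sqrt{7}}{226}$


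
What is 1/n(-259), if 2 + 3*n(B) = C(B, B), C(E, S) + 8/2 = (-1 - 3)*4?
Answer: -3/22 ≈ -0.13636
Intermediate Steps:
C(E, S) = -20 (C(E, S) = -4 + (-1 - 3)*4 = -4 - 4*4 = -4 - 16 = -20)
n(B) = -22/3 (n(B) = -⅔ + (⅓)*(-20) = -⅔ - 20/3 = -22/3)
1/n(-259) = 1/(-22/3) = -3/22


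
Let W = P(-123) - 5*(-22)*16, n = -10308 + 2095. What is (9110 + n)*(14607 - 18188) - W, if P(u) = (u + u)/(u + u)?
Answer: -3213918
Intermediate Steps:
n = -8213
P(u) = 1 (P(u) = (2*u)/((2*u)) = (2*u)*(1/(2*u)) = 1)
W = 1761 (W = 1 - 5*(-22)*16 = 1 + 110*16 = 1 + 1760 = 1761)
(9110 + n)*(14607 - 18188) - W = (9110 - 8213)*(14607 - 18188) - 1*1761 = 897*(-3581) - 1761 = -3212157 - 1761 = -3213918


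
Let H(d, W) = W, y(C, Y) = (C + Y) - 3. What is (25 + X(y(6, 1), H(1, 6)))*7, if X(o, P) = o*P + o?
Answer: 371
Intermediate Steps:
y(C, Y) = -3 + C + Y
X(o, P) = o + P*o (X(o, P) = P*o + o = o + P*o)
(25 + X(y(6, 1), H(1, 6)))*7 = (25 + (-3 + 6 + 1)*(1 + 6))*7 = (25 + 4*7)*7 = (25 + 28)*7 = 53*7 = 371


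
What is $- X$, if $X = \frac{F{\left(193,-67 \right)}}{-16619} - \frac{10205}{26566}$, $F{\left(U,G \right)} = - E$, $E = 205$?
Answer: $\frac{164150865}{441500354} \approx 0.3718$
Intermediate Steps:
$F{\left(U,G \right)} = -205$ ($F{\left(U,G \right)} = \left(-1\right) 205 = -205$)
$X = - \frac{164150865}{441500354}$ ($X = - \frac{205}{-16619} - \frac{10205}{26566} = \left(-205\right) \left(- \frac{1}{16619}\right) - \frac{10205}{26566} = \frac{205}{16619} - \frac{10205}{26566} = - \frac{164150865}{441500354} \approx -0.3718$)
$- X = \left(-1\right) \left(- \frac{164150865}{441500354}\right) = \frac{164150865}{441500354}$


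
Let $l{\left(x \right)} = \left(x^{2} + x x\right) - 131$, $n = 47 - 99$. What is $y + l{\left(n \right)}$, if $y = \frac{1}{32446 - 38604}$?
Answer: $\frac{32495765}{6158} \approx 5277.0$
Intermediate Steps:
$n = -52$ ($n = 47 - 99 = -52$)
$l{\left(x \right)} = -131 + 2 x^{2}$ ($l{\left(x \right)} = \left(x^{2} + x^{2}\right) - 131 = 2 x^{2} - 131 = -131 + 2 x^{2}$)
$y = - \frac{1}{6158}$ ($y = \frac{1}{-6158} = - \frac{1}{6158} \approx -0.00016239$)
$y + l{\left(n \right)} = - \frac{1}{6158} - \left(131 - 2 \left(-52\right)^{2}\right) = - \frac{1}{6158} + \left(-131 + 2 \cdot 2704\right) = - \frac{1}{6158} + \left(-131 + 5408\right) = - \frac{1}{6158} + 5277 = \frac{32495765}{6158}$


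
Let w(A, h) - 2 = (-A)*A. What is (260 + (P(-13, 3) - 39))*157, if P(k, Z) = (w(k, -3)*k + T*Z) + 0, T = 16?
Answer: 383080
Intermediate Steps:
w(A, h) = 2 - A**2 (w(A, h) = 2 + (-A)*A = 2 - A**2)
P(k, Z) = 16*Z + k*(2 - k**2) (P(k, Z) = ((2 - k**2)*k + 16*Z) + 0 = (k*(2 - k**2) + 16*Z) + 0 = (16*Z + k*(2 - k**2)) + 0 = 16*Z + k*(2 - k**2))
(260 + (P(-13, 3) - 39))*157 = (260 + ((16*3 - 1*(-13)*(-2 + (-13)**2)) - 39))*157 = (260 + ((48 - 1*(-13)*(-2 + 169)) - 39))*157 = (260 + ((48 - 1*(-13)*167) - 39))*157 = (260 + ((48 + 2171) - 39))*157 = (260 + (2219 - 39))*157 = (260 + 2180)*157 = 2440*157 = 383080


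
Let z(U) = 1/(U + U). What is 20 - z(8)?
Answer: 319/16 ≈ 19.938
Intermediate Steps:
z(U) = 1/(2*U)
20 - z(8) = 20 - 1/(2*8) = 20 - 1*1/16 = 20 - 1/16 = 319/16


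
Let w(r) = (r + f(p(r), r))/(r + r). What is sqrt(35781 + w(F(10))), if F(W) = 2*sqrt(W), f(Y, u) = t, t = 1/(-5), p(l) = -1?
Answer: sqrt(14312600 - 2*sqrt(10))/20 ≈ 189.16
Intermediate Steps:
t = -1/5 ≈ -0.20000
f(Y, u) = -1/5
w(r) = (-1/5 + r)/(2*r) (w(r) = (r - 1/5)/(r + r) = (-1/5 + r)/((2*r)) = (-1/5 + r)*(1/(2*r)) = (-1/5 + r)/(2*r))
sqrt(35781 + w(F(10))) = sqrt(35781 + (-1 + 5*(2*sqrt(10)))/(10*((2*sqrt(10))))) = sqrt(35781 + (sqrt(10)/20)*(-1 + 10*sqrt(10))/10) = sqrt(35781 + sqrt(10)*(-1 + 10*sqrt(10))/200)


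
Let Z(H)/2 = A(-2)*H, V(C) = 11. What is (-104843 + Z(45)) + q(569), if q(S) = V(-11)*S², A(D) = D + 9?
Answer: 3457158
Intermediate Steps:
A(D) = 9 + D
q(S) = 11*S²
Z(H) = 14*H (Z(H) = 2*((9 - 2)*H) = 2*(7*H) = 14*H)
(-104843 + Z(45)) + q(569) = (-104843 + 14*45) + 11*569² = (-104843 + 630) + 11*323761 = -104213 + 3561371 = 3457158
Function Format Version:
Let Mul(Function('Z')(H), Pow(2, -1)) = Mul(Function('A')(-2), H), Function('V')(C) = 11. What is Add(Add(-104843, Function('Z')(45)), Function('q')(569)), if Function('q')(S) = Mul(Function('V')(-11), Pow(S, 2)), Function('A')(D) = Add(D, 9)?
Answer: 3457158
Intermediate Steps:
Function('A')(D) = Add(9, D)
Function('q')(S) = Mul(11, Pow(S, 2))
Function('Z')(H) = Mul(14, H) (Function('Z')(H) = Mul(2, Mul(Add(9, -2), H)) = Mul(2, Mul(7, H)) = Mul(14, H))
Add(Add(-104843, Function('Z')(45)), Function('q')(569)) = Add(Add(-104843, Mul(14, 45)), Mul(11, Pow(569, 2))) = Add(Add(-104843, 630), Mul(11, 323761)) = Add(-104213, 3561371) = 3457158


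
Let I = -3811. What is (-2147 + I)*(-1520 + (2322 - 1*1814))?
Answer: 6029496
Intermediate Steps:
(-2147 + I)*(-1520 + (2322 - 1*1814)) = (-2147 - 3811)*(-1520 + (2322 - 1*1814)) = -5958*(-1520 + (2322 - 1814)) = -5958*(-1520 + 508) = -5958*(-1012) = 6029496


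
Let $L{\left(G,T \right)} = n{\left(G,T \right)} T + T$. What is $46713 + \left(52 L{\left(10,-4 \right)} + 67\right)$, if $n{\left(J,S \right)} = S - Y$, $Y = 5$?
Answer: $48444$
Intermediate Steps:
$n{\left(J,S \right)} = -5 + S$ ($n{\left(J,S \right)} = S - 5 = -5 + S$)
$L{\left(G,T \right)} = T + T \left(-5 + T\right)$ ($L{\left(G,T \right)} = \left(-5 + T\right) T + T = T \left(-5 + T\right) + T = T + T \left(-5 + T\right)$)
$46713 + \left(52 L{\left(10,-4 \right)} + 67\right) = 46713 + \left(52 \left(- 4 \left(-4 - 4\right)\right) + 67\right) = 46713 + \left(52 \left(\left(-4\right) \left(-8\right)\right) + 67\right) = 46713 + \left(52 \cdot 32 + 67\right) = 46713 + \left(1664 + 67\right) = 46713 + 1731 = 48444$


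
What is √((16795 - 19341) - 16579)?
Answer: 15*I*√85 ≈ 138.29*I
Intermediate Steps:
√((16795 - 19341) - 16579) = √(-2546 - 16579) = √(-19125) = 15*I*√85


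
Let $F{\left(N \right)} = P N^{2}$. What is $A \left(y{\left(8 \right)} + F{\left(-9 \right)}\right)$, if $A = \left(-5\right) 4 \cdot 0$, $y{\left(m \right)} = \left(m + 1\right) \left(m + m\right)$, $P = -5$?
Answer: $0$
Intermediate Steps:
$F{\left(N \right)} = - 5 N^{2}$
$y{\left(m \right)} = 2 m \left(1 + m\right)$ ($y{\left(m \right)} = \left(1 + m\right) 2 m = 2 m \left(1 + m\right)$)
$A = 0$ ($A = \left(-20\right) 0 = 0$)
$A \left(y{\left(8 \right)} + F{\left(-9 \right)}\right) = 0 \left(2 \cdot 8 \left(1 + 8\right) - 5 \left(-9\right)^{2}\right) = 0 \left(2 \cdot 8 \cdot 9 - 405\right) = 0 \left(144 - 405\right) = 0 \left(-261\right) = 0$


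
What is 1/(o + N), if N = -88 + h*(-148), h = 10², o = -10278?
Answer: -1/25166 ≈ -3.9736e-5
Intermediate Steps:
h = 100
N = -14888 (N = -88 + 100*(-148) = -88 - 14800 = -14888)
1/(o + N) = 1/(-10278 - 14888) = 1/(-25166) = -1/25166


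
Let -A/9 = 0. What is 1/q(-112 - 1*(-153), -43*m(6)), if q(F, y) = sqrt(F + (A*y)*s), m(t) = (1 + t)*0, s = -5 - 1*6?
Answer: sqrt(41)/41 ≈ 0.15617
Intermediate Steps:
A = 0 (A = -9*0 = 0)
s = -11 (s = -5 - 6 = -11)
m(t) = 0
q(F, y) = sqrt(F) (q(F, y) = sqrt(F + (0*y)*(-11)) = sqrt(F + 0*(-11)) = sqrt(F + 0) = sqrt(F))
1/q(-112 - 1*(-153), -43*m(6)) = 1/(sqrt(-112 - 1*(-153))) = 1/(sqrt(-112 + 153)) = 1/(sqrt(41)) = sqrt(41)/41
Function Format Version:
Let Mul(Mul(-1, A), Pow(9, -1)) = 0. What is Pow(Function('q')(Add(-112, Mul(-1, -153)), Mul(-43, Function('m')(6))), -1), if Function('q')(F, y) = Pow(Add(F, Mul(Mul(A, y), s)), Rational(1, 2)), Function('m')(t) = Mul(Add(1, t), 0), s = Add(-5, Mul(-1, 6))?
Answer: Mul(Rational(1, 41), Pow(41, Rational(1, 2))) ≈ 0.15617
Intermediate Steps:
A = 0 (A = Mul(-9, 0) = 0)
s = -11 (s = Add(-5, -6) = -11)
Function('m')(t) = 0
Function('q')(F, y) = Pow(F, Rational(1, 2)) (Function('q')(F, y) = Pow(Add(F, Mul(Mul(0, y), -11)), Rational(1, 2)) = Pow(Add(F, Mul(0, -11)), Rational(1, 2)) = Pow(Add(F, 0), Rational(1, 2)) = Pow(F, Rational(1, 2)))
Pow(Function('q')(Add(-112, Mul(-1, -153)), Mul(-43, Function('m')(6))), -1) = Pow(Pow(Add(-112, Mul(-1, -153)), Rational(1, 2)), -1) = Pow(Pow(Add(-112, 153), Rational(1, 2)), -1) = Pow(Pow(41, Rational(1, 2)), -1) = Mul(Rational(1, 41), Pow(41, Rational(1, 2)))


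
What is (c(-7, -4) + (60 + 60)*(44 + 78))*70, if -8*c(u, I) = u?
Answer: 4099445/4 ≈ 1.0249e+6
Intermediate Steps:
c(u, I) = -u/8
(c(-7, -4) + (60 + 60)*(44 + 78))*70 = (-⅛*(-7) + (60 + 60)*(44 + 78))*70 = (7/8 + 120*122)*70 = (7/8 + 14640)*70 = (117127/8)*70 = 4099445/4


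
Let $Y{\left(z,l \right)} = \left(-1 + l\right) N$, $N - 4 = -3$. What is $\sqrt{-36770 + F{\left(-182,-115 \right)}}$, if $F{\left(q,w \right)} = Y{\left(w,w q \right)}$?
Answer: $i \sqrt{15841} \approx 125.86 i$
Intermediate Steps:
$N = 1$ ($N = 4 - 3 = 1$)
$Y{\left(z,l \right)} = -1 + l$ ($Y{\left(z,l \right)} = \left(-1 + l\right) 1 = -1 + l$)
$F{\left(q,w \right)} = -1 + q w$ ($F{\left(q,w \right)} = -1 + w q = -1 + q w$)
$\sqrt{-36770 + F{\left(-182,-115 \right)}} = \sqrt{-36770 - -20929} = \sqrt{-36770 + \left(-1 + 20930\right)} = \sqrt{-36770 + 20929} = \sqrt{-15841} = i \sqrt{15841}$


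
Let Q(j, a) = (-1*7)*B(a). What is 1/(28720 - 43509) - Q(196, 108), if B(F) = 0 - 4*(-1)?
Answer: 414091/14789 ≈ 28.000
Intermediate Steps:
B(F) = 4 (B(F) = 0 + 4 = 4)
Q(j, a) = -28 (Q(j, a) = -1*7*4 = -7*4 = -28)
1/(28720 - 43509) - Q(196, 108) = 1/(28720 - 43509) - 1*(-28) = 1/(-14789) + 28 = -1/14789 + 28 = 414091/14789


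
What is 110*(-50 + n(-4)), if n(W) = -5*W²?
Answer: -14300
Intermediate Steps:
110*(-50 + n(-4)) = 110*(-50 - 5*(-4)²) = 110*(-50 - 5*16) = 110*(-50 - 80) = 110*(-130) = -14300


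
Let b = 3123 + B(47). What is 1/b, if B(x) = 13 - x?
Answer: 1/3089 ≈ 0.00032373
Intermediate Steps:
b = 3089 (b = 3123 + (13 - 1*47) = 3123 + (13 - 47) = 3123 - 34 = 3089)
1/b = 1/3089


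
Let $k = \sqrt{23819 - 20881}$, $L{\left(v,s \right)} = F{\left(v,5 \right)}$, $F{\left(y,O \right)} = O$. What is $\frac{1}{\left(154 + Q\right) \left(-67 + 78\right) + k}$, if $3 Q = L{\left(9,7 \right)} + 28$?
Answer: $\frac{1815}{3291287} - \frac{\sqrt{2938}}{3291287} \approx 0.00053499$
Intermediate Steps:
$L{\left(v,s \right)} = 5$
$k = \sqrt{2938} \approx 54.203$
$Q = 11$ ($Q = \frac{5 + 28}{3} = \frac{1}{3} \cdot 33 = 11$)
$\frac{1}{\left(154 + Q\right) \left(-67 + 78\right) + k} = \frac{1}{\left(154 + 11\right) \left(-67 + 78\right) + \sqrt{2938}} = \frac{1}{165 \cdot 11 + \sqrt{2938}} = \frac{1}{1815 + \sqrt{2938}}$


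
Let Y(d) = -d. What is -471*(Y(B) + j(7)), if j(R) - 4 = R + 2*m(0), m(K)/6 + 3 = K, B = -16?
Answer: 4239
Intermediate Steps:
m(K) = -18 + 6*K
j(R) = -32 + R (j(R) = 4 + (R + 2*(-18 + 6*0)) = 4 + (R + 2*(-18 + 0)) = 4 + (R + 2*(-18)) = 4 + (R - 36) = 4 + (-36 + R) = -32 + R)
-471*(Y(B) + j(7)) = -471*(-1*(-16) + (-32 + 7)) = -471*(16 - 25) = -471*(-9) = 4239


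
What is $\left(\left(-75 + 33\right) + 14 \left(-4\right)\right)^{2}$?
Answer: $9604$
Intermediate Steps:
$\left(\left(-75 + 33\right) + 14 \left(-4\right)\right)^{2} = \left(-42 - 56\right)^{2} = \left(-98\right)^{2} = 9604$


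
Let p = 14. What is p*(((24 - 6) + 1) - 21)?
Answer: -28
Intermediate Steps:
p*(((24 - 6) + 1) - 21) = 14*(((24 - 6) + 1) - 21) = 14*((18 + 1) - 21) = 14*(19 - 21) = 14*(-2) = -28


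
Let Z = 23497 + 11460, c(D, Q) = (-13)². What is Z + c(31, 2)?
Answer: 35126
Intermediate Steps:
c(D, Q) = 169
Z = 34957
Z + c(31, 2) = 34957 + 169 = 35126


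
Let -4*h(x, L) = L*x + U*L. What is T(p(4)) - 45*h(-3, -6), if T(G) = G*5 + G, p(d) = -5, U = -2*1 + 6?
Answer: -195/2 ≈ -97.500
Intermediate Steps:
U = 4 (U = -2 + 6 = 4)
h(x, L) = -L - L*x/4 (h(x, L) = -(L*x + 4*L)/4 = -(4*L + L*x)/4 = -L - L*x/4)
T(G) = 6*G (T(G) = 5*G + G = 6*G)
T(p(4)) - 45*h(-3, -6) = 6*(-5) - (-45)*(-6)*(4 - 3)/4 = -30 - (-45)*(-6)/4 = -30 - 45*3/2 = -30 - 135/2 = -195/2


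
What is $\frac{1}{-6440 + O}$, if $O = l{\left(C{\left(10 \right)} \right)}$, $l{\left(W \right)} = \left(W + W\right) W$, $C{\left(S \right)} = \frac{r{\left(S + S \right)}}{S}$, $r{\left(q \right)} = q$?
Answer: $- \frac{1}{6432} \approx -0.00015547$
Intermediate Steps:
$C{\left(S \right)} = 2$ ($C{\left(S \right)} = \frac{S + S}{S} = \frac{2 S}{S} = 2$)
$l{\left(W \right)} = 2 W^{2}$ ($l{\left(W \right)} = 2 W W = 2 W^{2}$)
$O = 8$ ($O = 2 \cdot 2^{2} = 2 \cdot 4 = 8$)
$\frac{1}{-6440 + O} = \frac{1}{-6440 + 8} = \frac{1}{-6432} = - \frac{1}{6432}$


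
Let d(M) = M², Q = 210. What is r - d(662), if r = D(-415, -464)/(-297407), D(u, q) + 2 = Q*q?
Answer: -130336735866/297407 ≈ -4.3824e+5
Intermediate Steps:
D(u, q) = -2 + 210*q
r = 97442/297407 (r = (-2 + 210*(-464))/(-297407) = (-2 - 97440)*(-1/297407) = -97442*(-1/297407) = 97442/297407 ≈ 0.32764)
r - d(662) = 97442/297407 - 1*662² = 97442/297407 - 1*438244 = 97442/297407 - 438244 = -130336735866/297407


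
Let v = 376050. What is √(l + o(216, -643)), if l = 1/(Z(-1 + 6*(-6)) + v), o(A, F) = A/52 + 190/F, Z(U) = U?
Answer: √38116849382160236545/3143092667 ≈ 1.9643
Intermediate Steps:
o(A, F) = 190/F + A/52 (o(A, F) = A*(1/52) + 190/F = A/52 + 190/F = 190/F + A/52)
l = 1/376013 (l = 1/((-1 + 6*(-6)) + 376050) = 1/((-1 - 36) + 376050) = 1/(-37 + 376050) = 1/376013 ≈ 2.6595e-6)
√(l + o(216, -643)) = √(1/376013 + (190/(-643) + (1/52)*216)) = √(1/376013 + (190*(-1/643) + 54/13)) = √(1/376013 + (-190/643 + 54/13)) = √(1/376013 + 32252/8359) = √(12127179635/3143092667) = √38116849382160236545/3143092667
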